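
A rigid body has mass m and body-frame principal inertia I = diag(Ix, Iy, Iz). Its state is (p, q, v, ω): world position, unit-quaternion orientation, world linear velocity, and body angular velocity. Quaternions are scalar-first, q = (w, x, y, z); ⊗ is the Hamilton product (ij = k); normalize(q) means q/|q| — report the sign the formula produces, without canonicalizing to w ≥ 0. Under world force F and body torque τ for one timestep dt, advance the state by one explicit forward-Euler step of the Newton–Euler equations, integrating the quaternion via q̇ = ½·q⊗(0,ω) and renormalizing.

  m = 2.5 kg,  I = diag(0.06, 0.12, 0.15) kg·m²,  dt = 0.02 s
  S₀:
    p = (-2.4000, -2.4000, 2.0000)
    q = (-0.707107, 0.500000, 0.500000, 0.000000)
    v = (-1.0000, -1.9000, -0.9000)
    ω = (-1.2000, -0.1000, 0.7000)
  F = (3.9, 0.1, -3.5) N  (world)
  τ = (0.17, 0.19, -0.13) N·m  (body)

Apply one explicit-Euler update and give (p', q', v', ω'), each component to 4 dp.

a = (1.5600, 0.0400, -1.4000)
new position p' = (-2.4200, -2.4380, 1.9820)
new velocity v' = (-0.9688, -1.8992, -0.9280)
precession coupling ω×(Iω) = (-0.0021, 0.0756, 0.0072)
(τ − ω×Iω)/I = (2.8683, 0.9533, -0.9147)
ω' = ω + α·dt = (-1.1426, -0.0809, 0.6817)
Hamilton product q⊗(0,ω) = (0.6500000, 1.1985284, -0.2792893, 0.0550251)
q + ½dt·q⊗(0,ω), renormalized = (-0.7005, 0.5119, 0.4972, 0.0006)

p' = (-2.4200, -2.4380, 1.9820)
q' = (-0.7005, 0.5119, 0.4972, 0.0006)
v' = (-0.9688, -1.8992, -0.9280)
ω' = (-1.1426, -0.0809, 0.6817)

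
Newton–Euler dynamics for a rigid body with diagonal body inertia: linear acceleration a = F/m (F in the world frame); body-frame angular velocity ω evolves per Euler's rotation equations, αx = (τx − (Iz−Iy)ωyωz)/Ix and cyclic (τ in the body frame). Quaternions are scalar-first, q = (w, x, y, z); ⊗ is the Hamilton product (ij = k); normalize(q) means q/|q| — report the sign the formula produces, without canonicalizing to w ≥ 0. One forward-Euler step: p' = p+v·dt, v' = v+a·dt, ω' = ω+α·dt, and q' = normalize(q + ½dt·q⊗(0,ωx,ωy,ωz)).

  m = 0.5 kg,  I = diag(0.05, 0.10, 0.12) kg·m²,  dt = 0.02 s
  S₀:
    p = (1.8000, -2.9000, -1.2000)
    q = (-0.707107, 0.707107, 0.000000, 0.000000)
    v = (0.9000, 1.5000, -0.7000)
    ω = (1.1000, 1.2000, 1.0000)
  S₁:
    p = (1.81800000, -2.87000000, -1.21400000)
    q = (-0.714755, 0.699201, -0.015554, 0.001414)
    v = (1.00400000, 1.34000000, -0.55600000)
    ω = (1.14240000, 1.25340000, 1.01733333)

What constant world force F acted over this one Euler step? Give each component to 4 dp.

F = (2.6000, -4.0000, 3.6000)

v₁ − v₀ = (0.10400000, -0.16000000, 0.14400000)
F = m·Δv/dt = (2.6000, -4.0000, 3.6000)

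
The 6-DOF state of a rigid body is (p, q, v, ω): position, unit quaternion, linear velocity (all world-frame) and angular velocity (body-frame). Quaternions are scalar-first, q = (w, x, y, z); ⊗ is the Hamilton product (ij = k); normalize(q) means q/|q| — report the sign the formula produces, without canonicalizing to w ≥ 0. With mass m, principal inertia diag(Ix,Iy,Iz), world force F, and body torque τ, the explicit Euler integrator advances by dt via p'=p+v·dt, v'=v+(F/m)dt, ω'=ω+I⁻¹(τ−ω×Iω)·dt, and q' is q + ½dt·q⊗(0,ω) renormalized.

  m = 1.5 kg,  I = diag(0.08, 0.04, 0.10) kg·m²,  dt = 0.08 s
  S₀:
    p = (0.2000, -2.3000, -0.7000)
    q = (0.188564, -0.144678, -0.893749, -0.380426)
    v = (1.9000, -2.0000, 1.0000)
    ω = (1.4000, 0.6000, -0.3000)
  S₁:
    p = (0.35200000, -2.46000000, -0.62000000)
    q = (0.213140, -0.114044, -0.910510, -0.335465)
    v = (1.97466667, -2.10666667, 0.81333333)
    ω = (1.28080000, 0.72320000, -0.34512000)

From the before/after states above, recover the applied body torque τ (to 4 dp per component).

τ = (-0.1300, 0.0700, -0.0900)

Δω = ω₁−ω₀ = (-0.11920000, 0.12320000, -0.04512000)
I·α + gyro = (-0.1300, 0.0700, -0.0900)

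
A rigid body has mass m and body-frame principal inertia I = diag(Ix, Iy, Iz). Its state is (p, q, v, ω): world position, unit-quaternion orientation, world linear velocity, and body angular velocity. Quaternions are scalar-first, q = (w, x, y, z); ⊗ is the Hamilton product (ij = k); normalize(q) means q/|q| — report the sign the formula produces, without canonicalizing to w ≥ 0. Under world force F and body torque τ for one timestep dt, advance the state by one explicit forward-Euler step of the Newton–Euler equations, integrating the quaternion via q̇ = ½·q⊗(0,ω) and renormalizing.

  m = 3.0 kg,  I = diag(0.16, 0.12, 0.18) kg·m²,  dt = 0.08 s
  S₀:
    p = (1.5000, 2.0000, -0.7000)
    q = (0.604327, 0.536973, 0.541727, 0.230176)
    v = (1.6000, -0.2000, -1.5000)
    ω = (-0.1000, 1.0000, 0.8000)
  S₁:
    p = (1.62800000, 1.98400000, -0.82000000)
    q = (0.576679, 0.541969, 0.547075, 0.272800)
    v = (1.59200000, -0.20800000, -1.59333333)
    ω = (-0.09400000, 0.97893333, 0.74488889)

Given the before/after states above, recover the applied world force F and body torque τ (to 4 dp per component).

Δω = ω₁−ω₀ = (0.00600000, -0.02106667, -0.05511111)
applied torque τ = (0.0600, -0.0300, -0.1200)
velocity change Δv = (-0.00800000, -0.00800000, -0.09333333)
F = m·Δv/dt = (-0.3000, -0.3000, -3.5000)

F = (-0.3000, -0.3000, -3.5000)
τ = (0.0600, -0.0300, -0.1200)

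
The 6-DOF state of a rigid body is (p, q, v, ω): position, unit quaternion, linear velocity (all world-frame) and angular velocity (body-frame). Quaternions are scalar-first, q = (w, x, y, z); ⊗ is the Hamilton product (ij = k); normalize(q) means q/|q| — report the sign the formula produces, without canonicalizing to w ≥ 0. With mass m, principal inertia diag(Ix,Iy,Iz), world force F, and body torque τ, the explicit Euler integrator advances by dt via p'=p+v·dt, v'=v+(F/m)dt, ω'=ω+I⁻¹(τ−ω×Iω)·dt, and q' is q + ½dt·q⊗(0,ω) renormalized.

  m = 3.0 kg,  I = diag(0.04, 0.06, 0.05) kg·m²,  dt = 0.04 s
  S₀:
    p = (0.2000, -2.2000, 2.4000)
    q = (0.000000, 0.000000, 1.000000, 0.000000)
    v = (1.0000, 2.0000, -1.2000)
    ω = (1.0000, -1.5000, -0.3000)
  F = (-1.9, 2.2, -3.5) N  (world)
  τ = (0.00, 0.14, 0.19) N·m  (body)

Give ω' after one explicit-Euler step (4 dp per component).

ω' = (1.0045, -1.4087, -0.1240)

precession coupling ω×(Iω) = (-0.0045, 0.0030, -0.0300)
(τ − ω×Iω)/I = (0.1125, 2.2833, 4.4000)
ω + α·dt = (1.0045, -1.4087, -0.1240)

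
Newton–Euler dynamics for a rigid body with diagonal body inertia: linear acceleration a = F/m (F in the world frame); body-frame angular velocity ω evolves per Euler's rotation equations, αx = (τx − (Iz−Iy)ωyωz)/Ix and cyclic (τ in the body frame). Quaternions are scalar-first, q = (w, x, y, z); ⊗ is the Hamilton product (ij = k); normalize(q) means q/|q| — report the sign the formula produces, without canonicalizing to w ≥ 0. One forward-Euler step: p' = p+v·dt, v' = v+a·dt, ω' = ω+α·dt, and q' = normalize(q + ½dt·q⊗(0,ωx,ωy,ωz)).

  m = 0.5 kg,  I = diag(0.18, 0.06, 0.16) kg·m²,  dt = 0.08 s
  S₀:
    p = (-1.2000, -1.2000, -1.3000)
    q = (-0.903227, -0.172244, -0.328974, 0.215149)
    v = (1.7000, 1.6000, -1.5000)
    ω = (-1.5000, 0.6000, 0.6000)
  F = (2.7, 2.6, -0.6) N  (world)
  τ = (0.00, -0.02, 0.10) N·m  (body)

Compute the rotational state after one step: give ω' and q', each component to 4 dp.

ω' = (-1.5160, 0.5973, 0.5960)
q' = (-0.9087, -0.1308, -0.3586, 0.1692)

(τ − ω×Iω)/I = (-0.2000, -0.0333, -0.0500)
ω + α·dt = (-1.5160, 0.5973, 0.5960)
2q̇ = q⊗(0,ω) = (-0.1900710, 1.0283667, -0.7613133, -1.1387436)
updated quaternion q' = (-0.9087, -0.1308, -0.3586, 0.1692)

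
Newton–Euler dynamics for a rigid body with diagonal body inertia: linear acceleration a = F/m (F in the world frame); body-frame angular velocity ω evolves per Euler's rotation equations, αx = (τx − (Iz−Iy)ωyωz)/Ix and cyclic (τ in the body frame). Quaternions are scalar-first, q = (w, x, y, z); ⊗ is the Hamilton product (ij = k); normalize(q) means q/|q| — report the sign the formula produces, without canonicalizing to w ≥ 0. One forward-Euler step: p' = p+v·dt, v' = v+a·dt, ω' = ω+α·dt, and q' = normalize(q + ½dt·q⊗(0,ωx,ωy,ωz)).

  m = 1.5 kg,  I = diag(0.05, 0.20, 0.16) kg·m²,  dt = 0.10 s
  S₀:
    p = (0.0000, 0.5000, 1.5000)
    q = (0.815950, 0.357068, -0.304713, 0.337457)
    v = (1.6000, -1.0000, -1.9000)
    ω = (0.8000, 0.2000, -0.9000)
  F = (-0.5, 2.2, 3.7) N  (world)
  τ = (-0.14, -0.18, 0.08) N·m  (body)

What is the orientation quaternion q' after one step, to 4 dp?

2q̇ = q⊗(0,ω) = (0.0789995, 0.8595103, 0.7545168, -0.4191710)
updated quaternion q' = (0.8184, 0.3993, -0.2665, 0.3159)

q' = (0.8184, 0.3993, -0.2665, 0.3159)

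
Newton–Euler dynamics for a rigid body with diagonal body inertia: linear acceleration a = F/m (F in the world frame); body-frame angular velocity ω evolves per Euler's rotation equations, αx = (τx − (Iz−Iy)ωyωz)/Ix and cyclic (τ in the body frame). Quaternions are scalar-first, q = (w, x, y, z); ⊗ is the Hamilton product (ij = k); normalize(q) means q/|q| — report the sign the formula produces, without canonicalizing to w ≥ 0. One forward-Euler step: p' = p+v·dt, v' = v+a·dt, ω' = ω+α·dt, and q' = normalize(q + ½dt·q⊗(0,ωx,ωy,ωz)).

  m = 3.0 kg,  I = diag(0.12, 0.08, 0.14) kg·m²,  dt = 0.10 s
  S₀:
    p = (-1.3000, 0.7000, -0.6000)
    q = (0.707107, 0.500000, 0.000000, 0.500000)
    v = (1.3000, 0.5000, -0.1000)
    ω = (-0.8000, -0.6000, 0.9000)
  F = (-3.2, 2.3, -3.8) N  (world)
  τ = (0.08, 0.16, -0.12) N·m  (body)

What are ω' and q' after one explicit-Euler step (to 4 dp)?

angular accel α = (0.9367, 1.8200, -0.7200)
new body rate ω' = (-0.7063, -0.4180, 0.8280)
Hamilton product q⊗(0,ω) = (-0.0500000, -0.2656856, -1.2742642, 0.3363963)
q' = normalize(q + ½dt·q⊗(0,ω)) = (0.7030, 0.4856, -0.0636, 0.5157)

ω' = (-0.7063, -0.4180, 0.8280)
q' = (0.7030, 0.4856, -0.0636, 0.5157)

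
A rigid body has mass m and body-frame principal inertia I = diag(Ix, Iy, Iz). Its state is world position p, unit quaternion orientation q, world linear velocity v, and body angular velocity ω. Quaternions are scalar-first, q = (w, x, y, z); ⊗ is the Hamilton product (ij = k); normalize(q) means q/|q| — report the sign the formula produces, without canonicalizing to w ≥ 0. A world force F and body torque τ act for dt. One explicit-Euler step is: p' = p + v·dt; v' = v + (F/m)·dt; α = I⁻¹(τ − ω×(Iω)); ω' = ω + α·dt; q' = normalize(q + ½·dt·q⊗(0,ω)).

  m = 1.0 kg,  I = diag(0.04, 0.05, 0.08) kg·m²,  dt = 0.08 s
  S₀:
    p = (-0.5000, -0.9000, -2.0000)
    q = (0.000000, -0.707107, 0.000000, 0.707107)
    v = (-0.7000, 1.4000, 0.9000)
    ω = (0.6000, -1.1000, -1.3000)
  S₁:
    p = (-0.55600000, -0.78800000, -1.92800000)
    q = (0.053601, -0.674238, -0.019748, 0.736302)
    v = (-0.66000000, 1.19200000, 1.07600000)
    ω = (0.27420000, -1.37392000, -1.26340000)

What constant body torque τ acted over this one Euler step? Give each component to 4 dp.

τ = (-0.1200, -0.1400, 0.0300)

Δω = ω₁−ω₀ = (-0.32580000, -0.27392000, 0.03660000)
applied torque τ = (-0.1200, -0.1400, 0.0300)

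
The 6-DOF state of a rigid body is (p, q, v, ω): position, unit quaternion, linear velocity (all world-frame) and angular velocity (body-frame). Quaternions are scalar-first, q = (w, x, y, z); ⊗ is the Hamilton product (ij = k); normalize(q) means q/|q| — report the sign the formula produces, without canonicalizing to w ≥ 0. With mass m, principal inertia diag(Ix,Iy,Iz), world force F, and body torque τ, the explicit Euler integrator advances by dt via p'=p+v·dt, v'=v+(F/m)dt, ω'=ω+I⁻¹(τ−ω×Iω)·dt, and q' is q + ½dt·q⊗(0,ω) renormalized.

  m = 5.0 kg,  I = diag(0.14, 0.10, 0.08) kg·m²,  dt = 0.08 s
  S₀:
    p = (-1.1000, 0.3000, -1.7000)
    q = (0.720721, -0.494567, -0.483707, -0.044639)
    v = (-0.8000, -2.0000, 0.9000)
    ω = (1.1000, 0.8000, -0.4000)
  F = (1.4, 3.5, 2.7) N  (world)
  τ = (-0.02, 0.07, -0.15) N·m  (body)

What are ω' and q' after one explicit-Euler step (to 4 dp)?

ω' = (1.0849, 0.8771, -0.5148)
q' = (0.7560, -0.4530, -0.4698, -0.0506)

angular accel α = (-0.1886, 0.9640, -1.4350)
ω' = ω + α·dt = (1.0849, 0.8771, -0.5148)
2q̇ = q⊗(0,ω) = (0.9131337, 1.0219871, 0.3296471, -0.1518643)
q + ½dt·q⊗(0,ω), renormalized = (0.7560, -0.4530, -0.4698, -0.0506)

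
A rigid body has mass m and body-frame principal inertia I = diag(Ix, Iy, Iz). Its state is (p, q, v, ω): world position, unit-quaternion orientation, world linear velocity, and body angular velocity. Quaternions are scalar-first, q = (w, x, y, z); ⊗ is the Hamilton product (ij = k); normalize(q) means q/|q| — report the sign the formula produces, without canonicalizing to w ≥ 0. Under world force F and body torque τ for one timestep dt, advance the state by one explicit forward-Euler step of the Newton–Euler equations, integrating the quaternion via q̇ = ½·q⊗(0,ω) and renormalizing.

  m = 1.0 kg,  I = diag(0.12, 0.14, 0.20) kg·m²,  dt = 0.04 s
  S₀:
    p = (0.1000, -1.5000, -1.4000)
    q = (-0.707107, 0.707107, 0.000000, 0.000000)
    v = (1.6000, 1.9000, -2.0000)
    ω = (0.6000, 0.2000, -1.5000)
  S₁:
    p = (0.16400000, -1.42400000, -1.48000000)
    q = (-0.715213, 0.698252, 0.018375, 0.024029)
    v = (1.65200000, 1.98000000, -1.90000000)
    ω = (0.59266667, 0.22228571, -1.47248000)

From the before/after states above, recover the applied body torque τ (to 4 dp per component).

ω₁ − ω₀ = (-0.00733333, 0.02228571, 0.02752000)
τ = I·(Δω/dt) + ω₀×(Iω₀) = (-0.0400, 0.1500, 0.1400)

τ = (-0.0400, 0.1500, 0.1400)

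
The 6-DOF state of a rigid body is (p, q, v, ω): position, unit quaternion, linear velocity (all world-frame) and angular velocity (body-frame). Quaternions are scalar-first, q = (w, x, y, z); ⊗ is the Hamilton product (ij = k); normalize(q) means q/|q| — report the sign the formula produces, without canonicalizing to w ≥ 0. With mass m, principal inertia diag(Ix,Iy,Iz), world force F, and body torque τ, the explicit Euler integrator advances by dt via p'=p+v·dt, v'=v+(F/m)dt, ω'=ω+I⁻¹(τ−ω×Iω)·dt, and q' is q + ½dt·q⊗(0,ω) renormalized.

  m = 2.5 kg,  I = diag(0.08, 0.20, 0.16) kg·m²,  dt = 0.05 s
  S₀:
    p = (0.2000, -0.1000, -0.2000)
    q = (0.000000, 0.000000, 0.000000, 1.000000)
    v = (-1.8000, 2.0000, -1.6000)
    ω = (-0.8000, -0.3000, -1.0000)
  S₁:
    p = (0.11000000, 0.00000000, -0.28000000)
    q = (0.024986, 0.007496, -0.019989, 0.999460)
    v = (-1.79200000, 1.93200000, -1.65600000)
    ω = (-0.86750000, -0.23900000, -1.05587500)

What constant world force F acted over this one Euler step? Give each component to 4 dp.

v₁ − v₀ = (0.00800000, -0.06800000, -0.05600000)
F = m·Δv/dt = (0.4000, -3.4000, -2.8000)

F = (0.4000, -3.4000, -2.8000)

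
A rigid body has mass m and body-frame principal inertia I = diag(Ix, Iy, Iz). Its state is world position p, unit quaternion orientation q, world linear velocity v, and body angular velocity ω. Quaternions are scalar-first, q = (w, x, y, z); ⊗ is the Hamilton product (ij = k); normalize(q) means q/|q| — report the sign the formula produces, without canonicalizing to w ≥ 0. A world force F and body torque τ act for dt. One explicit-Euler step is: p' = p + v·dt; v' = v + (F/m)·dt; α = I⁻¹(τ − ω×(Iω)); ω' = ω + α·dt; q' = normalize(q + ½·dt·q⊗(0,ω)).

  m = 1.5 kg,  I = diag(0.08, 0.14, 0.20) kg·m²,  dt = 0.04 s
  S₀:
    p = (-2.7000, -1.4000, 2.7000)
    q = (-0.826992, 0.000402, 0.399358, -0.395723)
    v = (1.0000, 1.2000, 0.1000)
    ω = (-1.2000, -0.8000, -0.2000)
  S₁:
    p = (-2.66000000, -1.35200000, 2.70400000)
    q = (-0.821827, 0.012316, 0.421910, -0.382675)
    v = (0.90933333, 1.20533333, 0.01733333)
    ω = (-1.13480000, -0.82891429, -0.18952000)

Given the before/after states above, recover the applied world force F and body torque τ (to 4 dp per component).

rate change Δω = (0.06520000, -0.02891429, 0.01048000)
precession coupling = (0.0096, -0.0288, 0.0576)
applied torque τ = (0.1400, -0.1300, 0.1100)
velocity change Δv = (-0.09066667, 0.00533333, -0.08266667)
F = m·Δv/dt = (-3.4000, 0.2000, -3.1000)

F = (-3.4000, 0.2000, -3.1000)
τ = (0.1400, -0.1300, 0.1100)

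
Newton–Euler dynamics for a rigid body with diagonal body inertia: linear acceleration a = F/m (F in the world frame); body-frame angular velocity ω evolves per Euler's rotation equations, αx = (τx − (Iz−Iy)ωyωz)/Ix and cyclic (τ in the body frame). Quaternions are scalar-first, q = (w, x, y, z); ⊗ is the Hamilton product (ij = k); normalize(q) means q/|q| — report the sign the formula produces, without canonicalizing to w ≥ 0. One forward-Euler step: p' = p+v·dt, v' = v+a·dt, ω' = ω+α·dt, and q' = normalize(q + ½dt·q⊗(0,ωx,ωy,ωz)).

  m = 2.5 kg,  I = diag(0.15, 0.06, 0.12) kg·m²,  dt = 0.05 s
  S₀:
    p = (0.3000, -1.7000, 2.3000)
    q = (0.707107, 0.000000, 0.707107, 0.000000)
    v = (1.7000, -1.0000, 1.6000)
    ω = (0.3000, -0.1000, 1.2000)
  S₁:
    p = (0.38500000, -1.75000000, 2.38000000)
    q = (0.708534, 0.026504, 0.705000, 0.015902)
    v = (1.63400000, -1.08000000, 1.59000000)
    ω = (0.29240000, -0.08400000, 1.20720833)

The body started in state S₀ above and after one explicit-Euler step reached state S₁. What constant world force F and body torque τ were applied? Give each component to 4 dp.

ω₁ − ω₀ = (-0.00760000, 0.01600000, 0.00720833)
ω₀×(Iω₀) = (-0.0072, 0.0108, 0.0027)
I·α + gyro = (-0.0300, 0.0300, 0.0200)
v₁ − v₀ = (-0.06600000, -0.08000000, -0.01000000)
m·(v₁−v₀)/dt = (-3.3000, -4.0000, -0.5000)

F = (-3.3000, -4.0000, -0.5000)
τ = (-0.0300, 0.0300, 0.0200)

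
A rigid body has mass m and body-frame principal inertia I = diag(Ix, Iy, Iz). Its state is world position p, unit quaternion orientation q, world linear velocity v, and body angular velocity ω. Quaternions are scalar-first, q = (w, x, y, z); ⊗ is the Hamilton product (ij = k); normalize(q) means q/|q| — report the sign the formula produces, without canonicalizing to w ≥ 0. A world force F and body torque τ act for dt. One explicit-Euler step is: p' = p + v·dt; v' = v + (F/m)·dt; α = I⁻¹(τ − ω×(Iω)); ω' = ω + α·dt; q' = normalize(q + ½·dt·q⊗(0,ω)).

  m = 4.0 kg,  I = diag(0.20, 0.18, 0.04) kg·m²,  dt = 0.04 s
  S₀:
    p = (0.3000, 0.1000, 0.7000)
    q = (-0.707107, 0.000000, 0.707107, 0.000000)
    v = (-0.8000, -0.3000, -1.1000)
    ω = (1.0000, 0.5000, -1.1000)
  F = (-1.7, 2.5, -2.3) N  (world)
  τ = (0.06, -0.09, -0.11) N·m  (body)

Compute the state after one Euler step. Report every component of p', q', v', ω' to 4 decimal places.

p' = p + v·dt = (0.2680, 0.0880, 0.6560)
new velocity v' = (-0.8170, -0.2750, -1.1230)
gyro term ω×Iω = (0.0770, -0.1760, -0.0100)
angular accel α = (-0.0850, 0.4778, -2.5000)
ω' = ω + α·dt = (0.9966, 0.5191, -1.2000)
2q̇ = q⊗(0,ω) = (-0.3535535, -1.4849247, -0.3535535, 0.0707107)
updated quaternion q' = (-0.7138, -0.0297, 0.6997, 0.0014)

p' = (0.2680, 0.0880, 0.6560)
q' = (-0.7138, -0.0297, 0.6997, 0.0014)
v' = (-0.8170, -0.2750, -1.1230)
ω' = (0.9966, 0.5191, -1.2000)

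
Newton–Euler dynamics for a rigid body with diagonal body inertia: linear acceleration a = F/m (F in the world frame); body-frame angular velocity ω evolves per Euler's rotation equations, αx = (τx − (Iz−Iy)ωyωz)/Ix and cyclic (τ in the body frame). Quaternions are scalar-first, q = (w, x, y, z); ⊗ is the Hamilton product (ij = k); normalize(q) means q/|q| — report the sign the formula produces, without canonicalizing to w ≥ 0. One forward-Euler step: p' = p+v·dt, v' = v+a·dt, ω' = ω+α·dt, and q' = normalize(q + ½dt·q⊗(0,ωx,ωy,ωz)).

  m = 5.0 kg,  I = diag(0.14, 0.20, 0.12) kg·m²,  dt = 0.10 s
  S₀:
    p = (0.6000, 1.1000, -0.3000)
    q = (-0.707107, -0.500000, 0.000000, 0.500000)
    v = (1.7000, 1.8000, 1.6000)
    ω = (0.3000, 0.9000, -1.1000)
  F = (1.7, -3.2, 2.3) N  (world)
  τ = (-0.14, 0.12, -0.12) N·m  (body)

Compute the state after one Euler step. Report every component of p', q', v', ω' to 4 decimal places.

linear accel F/m = (0.3400, -0.6400, 0.4600)
p + v·dt = (0.7700, 1.2800, -0.1400)
v' = v + a·dt = (1.7340, 1.7360, 1.6460)
gyro term ω×Iω = (0.0792, -0.0066, 0.0162)
α = I⁻¹(τ − ω×Iω) = (-1.5657, 0.6330, -1.1350)
new body rate ω' = (0.1434, 0.9633, -1.2135)
q⊗(0,ω) = (0.7000000, -0.6621321, -1.0363963, 0.3278177)
updated quaternion q' = (-0.6703, -0.5317, -0.0517, 0.5150)

p' = (0.7700, 1.2800, -0.1400)
q' = (-0.6703, -0.5317, -0.0517, 0.5150)
v' = (1.7340, 1.7360, 1.6460)
ω' = (0.1434, 0.9633, -1.2135)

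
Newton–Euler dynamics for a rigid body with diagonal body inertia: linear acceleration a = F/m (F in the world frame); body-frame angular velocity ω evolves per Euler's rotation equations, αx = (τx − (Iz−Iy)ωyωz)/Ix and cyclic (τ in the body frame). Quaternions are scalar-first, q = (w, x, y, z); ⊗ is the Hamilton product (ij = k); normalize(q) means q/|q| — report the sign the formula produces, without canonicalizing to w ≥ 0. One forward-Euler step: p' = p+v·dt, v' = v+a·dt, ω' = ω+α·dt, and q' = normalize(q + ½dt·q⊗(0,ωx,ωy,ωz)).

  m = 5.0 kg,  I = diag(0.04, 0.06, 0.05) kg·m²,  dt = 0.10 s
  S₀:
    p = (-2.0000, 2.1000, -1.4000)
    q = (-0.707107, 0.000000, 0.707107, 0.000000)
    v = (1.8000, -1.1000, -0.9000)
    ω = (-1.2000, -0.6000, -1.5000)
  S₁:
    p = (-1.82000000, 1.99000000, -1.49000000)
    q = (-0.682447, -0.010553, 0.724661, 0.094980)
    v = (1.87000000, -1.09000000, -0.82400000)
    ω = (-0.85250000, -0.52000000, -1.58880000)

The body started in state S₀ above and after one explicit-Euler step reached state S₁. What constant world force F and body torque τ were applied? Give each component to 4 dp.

F = (3.5000, 0.5000, 3.8000)
τ = (0.1300, 0.0300, -0.0300)

Δω = ω₁−ω₀ = (0.34750000, 0.08000000, -0.08880000)
ω₀×(Iω₀) = (-0.0090, -0.0180, 0.0144)
applied torque τ = (0.1300, 0.0300, -0.0300)
v₁ − v₀ = (0.07000000, 0.01000000, 0.07600000)
m·(v₁−v₀)/dt = (3.5000, 0.5000, 3.8000)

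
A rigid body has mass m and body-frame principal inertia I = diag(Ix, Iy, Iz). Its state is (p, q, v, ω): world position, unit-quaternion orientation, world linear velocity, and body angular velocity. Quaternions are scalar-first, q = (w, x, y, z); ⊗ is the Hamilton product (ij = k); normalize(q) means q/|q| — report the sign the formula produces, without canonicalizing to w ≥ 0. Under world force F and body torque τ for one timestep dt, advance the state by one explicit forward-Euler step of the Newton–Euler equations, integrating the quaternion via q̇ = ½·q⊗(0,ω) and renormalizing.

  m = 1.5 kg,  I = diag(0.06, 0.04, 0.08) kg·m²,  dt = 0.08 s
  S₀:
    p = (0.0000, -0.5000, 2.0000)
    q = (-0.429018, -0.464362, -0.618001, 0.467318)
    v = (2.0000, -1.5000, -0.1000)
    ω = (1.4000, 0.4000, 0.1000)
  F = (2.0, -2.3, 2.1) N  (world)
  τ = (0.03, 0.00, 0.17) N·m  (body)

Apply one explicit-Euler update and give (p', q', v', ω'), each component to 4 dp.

new position p' = (0.1600, -0.6200, 1.9920)
v + (F/m)dt = (2.1067, -1.6227, 0.0120)
ω×(Iω) gyroscopic = (0.0016, -0.0028, -0.0112)
(τ − ω×Iω)/I = (0.4733, 0.0700, 2.2650)
ω + α·dt = (1.4379, 0.4056, 0.2812)
Hamilton product q⊗(0,ω) = (0.8505754, -0.8493525, 0.5290742, 0.6365548)
q + ½dt·q⊗(0,ω), renormalized = (-0.3943, -0.4975, -0.5958, 0.4919)

p' = (0.1600, -0.6200, 1.9920)
q' = (-0.3943, -0.4975, -0.5958, 0.4919)
v' = (2.1067, -1.6227, 0.0120)
ω' = (1.4379, 0.4056, 0.2812)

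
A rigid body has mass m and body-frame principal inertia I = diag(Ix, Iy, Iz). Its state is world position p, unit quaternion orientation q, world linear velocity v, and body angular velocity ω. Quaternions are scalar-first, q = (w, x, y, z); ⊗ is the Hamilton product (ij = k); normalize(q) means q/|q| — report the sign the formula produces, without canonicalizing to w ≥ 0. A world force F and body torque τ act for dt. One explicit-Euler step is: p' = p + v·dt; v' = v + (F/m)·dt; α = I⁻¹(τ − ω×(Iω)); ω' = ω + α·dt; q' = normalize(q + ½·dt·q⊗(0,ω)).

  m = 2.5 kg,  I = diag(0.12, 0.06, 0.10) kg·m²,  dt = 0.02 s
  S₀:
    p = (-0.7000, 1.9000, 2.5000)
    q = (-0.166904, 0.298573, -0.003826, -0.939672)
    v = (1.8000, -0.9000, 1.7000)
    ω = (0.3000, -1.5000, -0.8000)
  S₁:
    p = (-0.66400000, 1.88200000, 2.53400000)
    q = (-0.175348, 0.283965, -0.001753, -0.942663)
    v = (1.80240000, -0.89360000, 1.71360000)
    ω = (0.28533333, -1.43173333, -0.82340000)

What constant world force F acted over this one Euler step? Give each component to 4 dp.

v₁ − v₀ = (0.00240000, 0.00640000, 0.01360000)
applied force F = (0.3000, 0.8000, 1.7000)

F = (0.3000, 0.8000, 1.7000)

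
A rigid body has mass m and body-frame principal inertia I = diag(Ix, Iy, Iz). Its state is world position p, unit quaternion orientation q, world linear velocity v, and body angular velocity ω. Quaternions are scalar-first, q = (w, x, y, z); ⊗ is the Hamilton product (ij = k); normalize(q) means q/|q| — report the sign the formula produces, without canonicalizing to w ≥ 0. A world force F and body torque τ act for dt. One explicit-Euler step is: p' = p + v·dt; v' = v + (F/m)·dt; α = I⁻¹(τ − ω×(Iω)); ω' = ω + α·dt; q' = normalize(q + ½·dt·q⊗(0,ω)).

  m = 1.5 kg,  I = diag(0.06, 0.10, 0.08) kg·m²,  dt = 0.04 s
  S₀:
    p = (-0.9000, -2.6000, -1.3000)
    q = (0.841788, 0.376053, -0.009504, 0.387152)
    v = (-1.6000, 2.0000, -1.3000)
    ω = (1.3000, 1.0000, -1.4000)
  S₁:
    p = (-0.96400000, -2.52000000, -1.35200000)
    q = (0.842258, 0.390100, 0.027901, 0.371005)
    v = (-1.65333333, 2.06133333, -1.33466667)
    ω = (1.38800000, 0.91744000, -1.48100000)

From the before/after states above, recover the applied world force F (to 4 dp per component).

F = (-2.0000, 2.3000, -1.3000)

v₁ − v₀ = (-0.05333333, 0.06133333, -0.03466667)
F = m·Δv/dt = (-2.0000, 2.3000, -1.3000)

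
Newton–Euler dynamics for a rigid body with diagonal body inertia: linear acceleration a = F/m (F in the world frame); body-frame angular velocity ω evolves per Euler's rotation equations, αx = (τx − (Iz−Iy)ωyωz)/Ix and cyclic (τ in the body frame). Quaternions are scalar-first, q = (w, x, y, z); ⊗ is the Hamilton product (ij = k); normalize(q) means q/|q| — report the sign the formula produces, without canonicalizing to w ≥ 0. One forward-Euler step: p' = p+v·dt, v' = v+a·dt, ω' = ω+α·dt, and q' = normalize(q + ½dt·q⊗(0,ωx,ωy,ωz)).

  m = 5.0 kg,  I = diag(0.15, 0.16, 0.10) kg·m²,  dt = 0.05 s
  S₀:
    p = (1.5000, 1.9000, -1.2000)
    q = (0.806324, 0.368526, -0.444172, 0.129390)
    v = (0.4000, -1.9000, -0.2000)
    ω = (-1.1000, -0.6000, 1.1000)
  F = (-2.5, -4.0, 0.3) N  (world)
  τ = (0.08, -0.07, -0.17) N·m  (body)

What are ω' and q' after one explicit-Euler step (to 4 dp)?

ω' = (-1.0865, -0.6030, 1.0117)
q' = (0.8055, 0.3358, -0.4696, 0.1337)

ω×(Iω) gyroscopic = (0.0396, -0.0605, 0.0066)
(τ − ω×Iω)/I = (0.2693, -0.0594, -1.7660)
ω + α·dt = (-1.0865, -0.6030, 1.0117)
2q̇ = q⊗(0,ω) = (-0.0034536, -1.2979116, -1.0315020, 0.1772516)
q' = normalize(q + ½dt·q⊗(0,ω)) = (0.8055, 0.3358, -0.4696, 0.1337)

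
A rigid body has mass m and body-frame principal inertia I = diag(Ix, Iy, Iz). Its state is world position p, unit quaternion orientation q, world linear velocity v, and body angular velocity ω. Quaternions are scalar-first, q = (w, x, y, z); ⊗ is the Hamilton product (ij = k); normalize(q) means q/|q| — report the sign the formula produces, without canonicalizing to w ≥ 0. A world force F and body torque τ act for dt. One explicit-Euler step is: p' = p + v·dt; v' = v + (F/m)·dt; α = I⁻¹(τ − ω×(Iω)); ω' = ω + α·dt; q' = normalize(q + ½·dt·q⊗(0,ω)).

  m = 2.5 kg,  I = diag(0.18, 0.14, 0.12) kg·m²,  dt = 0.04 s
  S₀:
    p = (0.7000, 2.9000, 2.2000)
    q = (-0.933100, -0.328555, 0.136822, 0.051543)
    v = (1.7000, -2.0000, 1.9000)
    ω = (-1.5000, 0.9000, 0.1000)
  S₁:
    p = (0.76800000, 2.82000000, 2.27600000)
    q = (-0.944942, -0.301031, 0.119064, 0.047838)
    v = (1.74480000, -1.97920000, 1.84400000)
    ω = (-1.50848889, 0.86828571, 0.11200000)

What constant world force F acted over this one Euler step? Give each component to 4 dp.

velocity change Δv = (0.04480000, 0.02080000, -0.05600000)
m·(v₁−v₀)/dt = (2.8000, 1.3000, -3.5000)

F = (2.8000, 1.3000, -3.5000)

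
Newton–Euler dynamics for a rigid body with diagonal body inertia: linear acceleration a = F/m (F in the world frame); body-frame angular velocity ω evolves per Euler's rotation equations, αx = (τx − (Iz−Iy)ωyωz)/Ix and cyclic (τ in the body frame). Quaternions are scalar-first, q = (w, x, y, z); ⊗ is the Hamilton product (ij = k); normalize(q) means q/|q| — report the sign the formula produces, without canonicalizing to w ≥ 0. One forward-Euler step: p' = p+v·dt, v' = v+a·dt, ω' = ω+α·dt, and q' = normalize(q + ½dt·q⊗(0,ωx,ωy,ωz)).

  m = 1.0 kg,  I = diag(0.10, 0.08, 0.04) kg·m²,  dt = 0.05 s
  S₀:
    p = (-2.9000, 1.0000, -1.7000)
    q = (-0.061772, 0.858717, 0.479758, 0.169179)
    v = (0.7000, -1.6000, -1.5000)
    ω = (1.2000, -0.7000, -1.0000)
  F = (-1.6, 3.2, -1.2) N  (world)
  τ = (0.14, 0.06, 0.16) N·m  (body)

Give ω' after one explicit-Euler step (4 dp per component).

ω' = (1.2840, -0.6175, -0.8210)

α = I⁻¹(τ − ω×Iω) = (1.6800, 1.6500, 3.5800)
ω + α·dt = (1.2840, -0.6175, -0.8210)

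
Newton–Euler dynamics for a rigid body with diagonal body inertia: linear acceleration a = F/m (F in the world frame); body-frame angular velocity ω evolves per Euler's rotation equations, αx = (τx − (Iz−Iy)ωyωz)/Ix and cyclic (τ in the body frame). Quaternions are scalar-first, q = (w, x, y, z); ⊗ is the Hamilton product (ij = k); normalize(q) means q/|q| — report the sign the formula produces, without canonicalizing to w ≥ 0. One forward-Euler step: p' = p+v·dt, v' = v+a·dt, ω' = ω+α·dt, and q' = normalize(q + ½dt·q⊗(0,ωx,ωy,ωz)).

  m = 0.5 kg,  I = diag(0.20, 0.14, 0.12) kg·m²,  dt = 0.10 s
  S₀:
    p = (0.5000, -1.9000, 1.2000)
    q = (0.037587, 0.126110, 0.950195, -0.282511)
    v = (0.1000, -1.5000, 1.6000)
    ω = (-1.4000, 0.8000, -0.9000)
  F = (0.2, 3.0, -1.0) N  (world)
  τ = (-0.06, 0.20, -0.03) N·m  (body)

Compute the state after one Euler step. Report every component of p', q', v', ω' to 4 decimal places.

p' = (0.5100, -2.0500, 1.3600)
q' = (-0.0043, 0.0916, 0.9730, -0.2117)
v' = (0.1400, -0.9000, 1.4000)
ω' = (-1.4372, 0.8709, -0.9810)

a = F/m = (0.4000, 6.0000, -2.0000)
new position p' = (0.5100, -2.0500, 1.3600)
new velocity v' = (0.1400, -0.9000, 1.4000)
precession coupling ω×(Iω) = (0.0144, 0.1008, 0.0672)
α = I⁻¹(τ − ω×Iω) = (-0.3720, 0.7086, -0.8100)
ω + α·dt = (-1.4372, 0.8709, -0.9810)
2q̇ = q⊗(0,ω) = (-0.8378619, -0.6817885, 0.5390840, 1.3973327)
q + ½dt·q⊗(0,ω), renormalized = (-0.0043, 0.0916, 0.9730, -0.2117)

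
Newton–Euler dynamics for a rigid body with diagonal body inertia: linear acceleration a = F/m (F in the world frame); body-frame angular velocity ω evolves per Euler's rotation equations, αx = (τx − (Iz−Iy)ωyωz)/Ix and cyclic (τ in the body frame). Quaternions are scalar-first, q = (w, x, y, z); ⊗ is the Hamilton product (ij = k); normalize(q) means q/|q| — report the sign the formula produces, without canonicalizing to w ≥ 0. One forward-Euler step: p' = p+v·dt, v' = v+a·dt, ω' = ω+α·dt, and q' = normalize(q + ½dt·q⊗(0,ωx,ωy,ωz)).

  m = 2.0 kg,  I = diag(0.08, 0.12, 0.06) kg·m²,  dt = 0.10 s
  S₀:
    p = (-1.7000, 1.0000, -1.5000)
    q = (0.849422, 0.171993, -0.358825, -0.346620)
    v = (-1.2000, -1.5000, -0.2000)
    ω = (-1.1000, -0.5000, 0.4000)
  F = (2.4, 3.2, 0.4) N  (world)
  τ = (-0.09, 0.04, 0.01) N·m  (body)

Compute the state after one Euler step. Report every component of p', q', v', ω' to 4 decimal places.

p' = (-1.8200, 0.8500, -1.5200)
q' = (0.8551, 0.1092, -0.3637, -0.3530)
v' = (-1.0800, -1.3400, -0.1800)
ω' = (-1.2275, -0.4593, 0.3800)

a = F/m = (1.2000, 1.6000, 0.2000)
new position p' = (-1.8200, 0.8500, -1.5200)
new velocity v' = (-1.0800, -1.3400, -0.1800)
(τ − ω×Iω)/I = (-1.2750, 0.4067, -0.2000)
ω + α·dt = (-1.2275, -0.4593, 0.3800)
q⊗(0,ω) = (0.1484278, -1.2512042, -0.1122262, -0.1409352)
q' = normalize(q + ½dt·q⊗(0,ω)) = (0.8551, 0.1092, -0.3637, -0.3530)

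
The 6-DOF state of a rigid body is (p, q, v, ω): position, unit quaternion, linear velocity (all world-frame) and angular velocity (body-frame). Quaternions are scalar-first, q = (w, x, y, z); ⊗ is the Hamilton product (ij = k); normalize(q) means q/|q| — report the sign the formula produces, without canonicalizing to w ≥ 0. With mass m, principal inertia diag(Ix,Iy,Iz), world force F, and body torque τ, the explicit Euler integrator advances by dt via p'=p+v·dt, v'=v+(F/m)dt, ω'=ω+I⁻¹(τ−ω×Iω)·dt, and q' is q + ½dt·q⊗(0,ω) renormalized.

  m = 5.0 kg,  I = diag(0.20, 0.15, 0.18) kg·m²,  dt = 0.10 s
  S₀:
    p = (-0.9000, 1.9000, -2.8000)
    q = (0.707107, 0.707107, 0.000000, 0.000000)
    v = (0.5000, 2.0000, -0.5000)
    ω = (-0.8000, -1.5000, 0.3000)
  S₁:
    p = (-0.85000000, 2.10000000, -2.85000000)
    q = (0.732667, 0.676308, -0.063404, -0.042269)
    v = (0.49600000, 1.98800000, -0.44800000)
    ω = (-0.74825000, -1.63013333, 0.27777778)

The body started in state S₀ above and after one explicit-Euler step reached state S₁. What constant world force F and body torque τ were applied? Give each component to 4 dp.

Δω = ω₁−ω₀ = (0.05175000, -0.13013333, -0.02222222)
τ = I·(Δω/dt) + ω₀×(Iω₀) = (0.0900, -0.2000, -0.1000)
v₁ − v₀ = (-0.00400000, -0.01200000, 0.05200000)
applied force F = (-0.2000, -0.6000, 2.6000)

F = (-0.2000, -0.6000, 2.6000)
τ = (0.0900, -0.2000, -0.1000)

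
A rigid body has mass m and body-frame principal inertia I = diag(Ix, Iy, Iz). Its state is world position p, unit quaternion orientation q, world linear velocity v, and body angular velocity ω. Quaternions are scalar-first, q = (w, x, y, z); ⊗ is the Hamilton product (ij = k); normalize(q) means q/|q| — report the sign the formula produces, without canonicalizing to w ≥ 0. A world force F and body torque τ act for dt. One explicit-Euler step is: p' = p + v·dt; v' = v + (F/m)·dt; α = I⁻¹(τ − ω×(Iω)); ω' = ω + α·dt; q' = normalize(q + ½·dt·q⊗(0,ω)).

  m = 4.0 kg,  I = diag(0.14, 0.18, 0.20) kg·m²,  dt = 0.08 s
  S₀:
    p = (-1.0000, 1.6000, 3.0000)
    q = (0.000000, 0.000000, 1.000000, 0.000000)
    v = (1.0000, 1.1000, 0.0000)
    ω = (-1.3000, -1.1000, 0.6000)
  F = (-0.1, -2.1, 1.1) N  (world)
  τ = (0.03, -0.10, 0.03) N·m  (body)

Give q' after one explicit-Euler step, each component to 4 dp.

q⊗(0,ω) = (1.1000000, 0.6000000, 0.0000000, 1.3000000)
q' = normalize(q + ½dt·q⊗(0,ω)) = (0.0439, 0.0239, 0.9974, 0.0519)

q' = (0.0439, 0.0239, 0.9974, 0.0519)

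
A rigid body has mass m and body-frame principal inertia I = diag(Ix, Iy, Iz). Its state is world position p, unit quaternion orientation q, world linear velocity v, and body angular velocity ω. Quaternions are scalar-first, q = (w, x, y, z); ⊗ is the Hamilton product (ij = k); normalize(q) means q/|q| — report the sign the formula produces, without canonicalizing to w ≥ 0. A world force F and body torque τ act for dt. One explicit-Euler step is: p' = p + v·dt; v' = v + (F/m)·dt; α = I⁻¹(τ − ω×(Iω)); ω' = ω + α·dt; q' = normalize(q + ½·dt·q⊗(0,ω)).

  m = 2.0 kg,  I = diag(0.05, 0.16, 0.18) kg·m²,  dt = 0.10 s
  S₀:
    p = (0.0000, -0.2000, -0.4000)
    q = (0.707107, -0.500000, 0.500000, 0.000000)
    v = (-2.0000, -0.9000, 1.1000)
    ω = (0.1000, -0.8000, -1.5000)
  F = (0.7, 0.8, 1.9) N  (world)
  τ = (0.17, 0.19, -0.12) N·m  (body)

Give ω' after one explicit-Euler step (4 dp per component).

ω' = (0.3920, -0.6934, -1.5618)

α = I⁻¹(τ − ω×Iω) = (2.9200, 1.0656, -0.6178)
ω' = ω + α·dt = (0.3920, -0.6934, -1.5618)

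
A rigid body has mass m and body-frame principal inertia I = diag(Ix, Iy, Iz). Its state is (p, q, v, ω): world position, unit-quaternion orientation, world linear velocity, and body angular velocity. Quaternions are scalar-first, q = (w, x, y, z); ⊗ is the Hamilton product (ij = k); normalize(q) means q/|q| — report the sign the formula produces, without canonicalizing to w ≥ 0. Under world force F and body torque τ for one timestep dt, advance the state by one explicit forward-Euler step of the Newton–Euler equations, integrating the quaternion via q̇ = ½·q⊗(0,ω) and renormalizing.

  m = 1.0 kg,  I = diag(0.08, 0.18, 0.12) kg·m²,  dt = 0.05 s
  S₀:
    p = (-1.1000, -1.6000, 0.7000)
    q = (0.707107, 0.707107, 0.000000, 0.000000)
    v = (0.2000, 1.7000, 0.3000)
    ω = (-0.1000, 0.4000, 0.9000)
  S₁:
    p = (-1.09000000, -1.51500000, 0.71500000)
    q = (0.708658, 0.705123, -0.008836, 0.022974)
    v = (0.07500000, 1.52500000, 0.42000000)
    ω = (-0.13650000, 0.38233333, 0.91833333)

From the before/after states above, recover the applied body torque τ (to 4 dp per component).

ω₁ − ω₀ = (-0.03650000, -0.01766667, 0.01833333)
gyro term ω₀×Iω₀ = (-0.0216, 0.0036, -0.0040)
applied torque τ = (-0.0800, -0.0600, 0.0400)

τ = (-0.0800, -0.0600, 0.0400)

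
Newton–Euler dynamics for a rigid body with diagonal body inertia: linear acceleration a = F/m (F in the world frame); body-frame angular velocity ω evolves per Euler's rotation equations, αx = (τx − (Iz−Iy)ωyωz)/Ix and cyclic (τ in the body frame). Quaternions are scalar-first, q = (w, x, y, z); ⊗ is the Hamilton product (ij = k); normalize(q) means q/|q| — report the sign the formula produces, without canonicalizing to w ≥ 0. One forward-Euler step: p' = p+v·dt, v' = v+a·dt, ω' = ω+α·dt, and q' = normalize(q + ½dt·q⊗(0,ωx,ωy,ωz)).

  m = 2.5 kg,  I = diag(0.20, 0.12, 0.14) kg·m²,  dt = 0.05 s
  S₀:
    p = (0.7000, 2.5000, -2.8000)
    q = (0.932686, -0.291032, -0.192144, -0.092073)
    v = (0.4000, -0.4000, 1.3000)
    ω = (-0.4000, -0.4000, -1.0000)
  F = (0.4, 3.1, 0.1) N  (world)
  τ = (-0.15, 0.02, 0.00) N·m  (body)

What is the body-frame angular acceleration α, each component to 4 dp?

α = (-0.7900, -0.0333, 0.0914)

ω×(Iω) gyroscopic = (0.0080, 0.0240, -0.0128)
angular accel α = (-0.7900, -0.0333, 0.0914)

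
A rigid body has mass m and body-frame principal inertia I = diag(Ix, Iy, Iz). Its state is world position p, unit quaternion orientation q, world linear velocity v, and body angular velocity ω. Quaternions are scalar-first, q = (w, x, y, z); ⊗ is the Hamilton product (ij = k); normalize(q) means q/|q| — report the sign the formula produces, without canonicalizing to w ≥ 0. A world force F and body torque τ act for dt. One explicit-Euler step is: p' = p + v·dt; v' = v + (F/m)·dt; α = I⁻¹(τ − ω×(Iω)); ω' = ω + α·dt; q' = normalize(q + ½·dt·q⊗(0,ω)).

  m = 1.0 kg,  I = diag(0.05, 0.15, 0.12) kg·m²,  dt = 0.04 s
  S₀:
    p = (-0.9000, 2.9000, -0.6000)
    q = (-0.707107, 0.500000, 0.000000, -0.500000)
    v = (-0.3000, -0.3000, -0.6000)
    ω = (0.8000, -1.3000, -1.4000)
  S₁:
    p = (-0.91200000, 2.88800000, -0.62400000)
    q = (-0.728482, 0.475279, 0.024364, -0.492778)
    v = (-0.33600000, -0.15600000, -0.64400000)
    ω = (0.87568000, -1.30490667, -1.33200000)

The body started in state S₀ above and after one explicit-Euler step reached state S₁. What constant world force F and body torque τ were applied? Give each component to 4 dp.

F = (-0.9000, 3.6000, -1.1000)
τ = (0.0400, 0.0600, 0.1000)

v₁ − v₀ = (-0.03600000, 0.14400000, -0.04400000)
F = m·Δv/dt = (-0.9000, 3.6000, -1.1000)
ω₁ − ω₀ = (0.07568000, -0.00490667, 0.06800000)
gyro term ω₀×Iω₀ = (-0.0546, 0.0784, -0.1040)
τ = I·(Δω/dt) + ω₀×(Iω₀) = (0.0400, 0.0600, 0.1000)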